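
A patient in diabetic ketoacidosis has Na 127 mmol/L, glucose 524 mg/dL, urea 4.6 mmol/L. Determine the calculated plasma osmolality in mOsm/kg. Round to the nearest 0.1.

Calculated osmolality = 2·Na + glucose/18 + urea
= 2·127 + 524/18 + 4.6
= 254 + 29.11 + 4.60
= 287.71 mOsm/kg

287.7 mOsm/kg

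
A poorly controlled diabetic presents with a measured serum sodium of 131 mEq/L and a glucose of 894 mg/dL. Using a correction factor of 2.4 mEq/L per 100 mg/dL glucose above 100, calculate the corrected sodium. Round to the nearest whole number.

Corrected Na = measured Na + 2.4 · (glucose − 100)/100
= 131 + 2.4 · (894 − 100)/100
= 131 + 19.1
= 150.1 mEq/L

150 mEq/L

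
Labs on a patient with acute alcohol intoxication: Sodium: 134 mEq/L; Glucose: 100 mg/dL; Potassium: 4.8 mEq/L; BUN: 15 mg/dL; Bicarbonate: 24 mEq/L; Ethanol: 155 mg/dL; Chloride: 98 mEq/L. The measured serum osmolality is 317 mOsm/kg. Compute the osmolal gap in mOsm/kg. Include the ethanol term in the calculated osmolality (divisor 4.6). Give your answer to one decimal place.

Calculated osmolality = 2·Na + glucose/18 + BUN/2.8 + ethanol/4.6
= 2·134 + 100/18 + 15/2.8 + 155/4.6
= 268 + 5.56 + 5.36 + 33.70
= 312.62 mOsm/kg ≈ 312.6 mOsm/kg
Osmolar gap = measured − calculated = 317 − 312.6 = 4.4 mOsm/kg

4.4 mOsm/kg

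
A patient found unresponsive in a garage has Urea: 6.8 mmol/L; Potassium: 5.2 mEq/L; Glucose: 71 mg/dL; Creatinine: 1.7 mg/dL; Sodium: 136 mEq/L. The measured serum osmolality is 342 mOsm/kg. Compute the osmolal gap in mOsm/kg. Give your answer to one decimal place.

Calculated osmolality = 2·Na + glucose/18 + urea
= 2·136 + 71/18 + 6.8
= 272 + 3.94 + 6.80
= 282.74 mOsm/kg ≈ 282.7 mOsm/kg
Osmolar gap = measured − calculated = 342 − 282.7 = 59.3 mOsm/kg

59.3 mOsm/kg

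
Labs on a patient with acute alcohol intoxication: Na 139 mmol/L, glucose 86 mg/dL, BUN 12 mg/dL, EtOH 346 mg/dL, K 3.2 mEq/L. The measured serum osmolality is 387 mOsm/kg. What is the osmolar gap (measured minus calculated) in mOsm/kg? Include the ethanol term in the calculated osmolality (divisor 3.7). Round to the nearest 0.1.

Calculated osmolality = 2·Na + glucose/18 + BUN/2.8 + ethanol/3.7
= 2·139 + 86/18 + 12/2.8 + 346/3.7
= 278 + 4.78 + 4.29 + 93.51
= 380.58 mOsm/kg ≈ 380.6 mOsm/kg
Osmolar gap = measured − calculated = 387 − 380.6 = 6.4 mOsm/kg

6.4 mOsm/kg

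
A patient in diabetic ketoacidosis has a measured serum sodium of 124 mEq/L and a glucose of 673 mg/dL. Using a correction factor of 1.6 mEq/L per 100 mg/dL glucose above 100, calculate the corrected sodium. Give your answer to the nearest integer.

133 mEq/L

Corrected Na = measured Na + 1.6 · (glucose − 100)/100
= 124 + 1.6 · (673 − 100)/100
= 124 + 9.2
= 133.2 mEq/L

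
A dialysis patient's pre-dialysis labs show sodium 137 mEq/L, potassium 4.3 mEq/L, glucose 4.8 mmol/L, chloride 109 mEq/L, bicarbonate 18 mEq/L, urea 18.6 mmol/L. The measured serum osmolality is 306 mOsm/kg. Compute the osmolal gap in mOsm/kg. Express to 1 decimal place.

8.6 mOsm/kg

Calculated osmolality = 2·Na + glucose + urea
= 2·137 + 4.8 + 18.6
= 274 + 4.80 + 18.60
= 297.4 mOsm/kg ≈ 297.4 mOsm/kg
Osmolar gap = measured − calculated = 306 − 297.4 = 8.6 mOsm/kg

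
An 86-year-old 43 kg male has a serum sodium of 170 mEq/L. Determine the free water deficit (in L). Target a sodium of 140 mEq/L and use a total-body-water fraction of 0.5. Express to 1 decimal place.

TBW = 0.5 · 43 = 21.5 L
Free water deficit = TBW · (Na/140 − 1)
= 21.5 · (170/140 − 1)
= 21.5 · 0.2143
= 4.61 L

4.6 L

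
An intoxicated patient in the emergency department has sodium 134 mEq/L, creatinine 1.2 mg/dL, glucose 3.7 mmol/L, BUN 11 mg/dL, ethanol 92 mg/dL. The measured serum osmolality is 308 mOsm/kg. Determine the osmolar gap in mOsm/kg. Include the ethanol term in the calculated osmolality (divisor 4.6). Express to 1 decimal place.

Calculated osmolality = 2·Na + glucose + BUN/2.8 + ethanol/4.6
= 2·134 + 3.7 + 11/2.8 + 92/4.6
= 268 + 3.70 + 3.93 + 20
= 295.63 mOsm/kg ≈ 295.6 mOsm/kg
Osmolar gap = measured − calculated = 308 − 295.6 = 12.4 mOsm/kg

12.4 mOsm/kg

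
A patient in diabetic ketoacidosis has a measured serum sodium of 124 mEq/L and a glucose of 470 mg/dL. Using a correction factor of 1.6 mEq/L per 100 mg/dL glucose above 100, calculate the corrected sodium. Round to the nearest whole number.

130 mEq/L

Corrected Na = measured Na + 1.6 · (glucose − 100)/100
= 124 + 1.6 · (470 − 100)/100
= 124 + 5.9
= 129.9 mEq/L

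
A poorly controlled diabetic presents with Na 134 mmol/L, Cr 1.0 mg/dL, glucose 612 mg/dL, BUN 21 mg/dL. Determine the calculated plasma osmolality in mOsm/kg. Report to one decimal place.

309.5 mOsm/kg

Calculated osmolality = 2·Na + glucose/18 + BUN/2.8
= 2·134 + 612/18 + 21/2.8
= 268 + 34 + 7.50
= 309.5 mOsm/kg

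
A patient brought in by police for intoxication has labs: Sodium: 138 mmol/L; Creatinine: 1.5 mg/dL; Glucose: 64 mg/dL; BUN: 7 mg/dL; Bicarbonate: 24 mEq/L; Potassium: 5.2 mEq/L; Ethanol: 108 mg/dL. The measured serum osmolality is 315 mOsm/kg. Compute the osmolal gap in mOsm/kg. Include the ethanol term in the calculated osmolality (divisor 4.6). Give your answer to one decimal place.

9.5 mOsm/kg

Calculated osmolality = 2·Na + glucose/18 + BUN/2.8 + ethanol/4.6
= 2·138 + 64/18 + 7/2.8 + 108/4.6
= 276 + 3.56 + 2.50 + 23.48
= 305.54 mOsm/kg ≈ 305.5 mOsm/kg
Osmolar gap = measured − calculated = 315 − 305.5 = 9.5 mOsm/kg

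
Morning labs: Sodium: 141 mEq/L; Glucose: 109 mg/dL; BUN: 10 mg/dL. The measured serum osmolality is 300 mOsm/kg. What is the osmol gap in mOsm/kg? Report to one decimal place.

Calculated osmolality = 2·Na + glucose/18 + BUN/2.8
= 2·141 + 109/18 + 10/2.8
= 282 + 6.06 + 3.57
= 291.63 mOsm/kg ≈ 291.6 mOsm/kg
Osmolar gap = measured − calculated = 300 − 291.6 = 8.4 mOsm/kg

8.4 mOsm/kg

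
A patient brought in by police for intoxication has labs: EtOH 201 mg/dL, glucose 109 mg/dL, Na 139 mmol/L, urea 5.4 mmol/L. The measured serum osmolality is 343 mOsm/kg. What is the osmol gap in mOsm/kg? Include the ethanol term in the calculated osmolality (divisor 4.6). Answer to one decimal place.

Calculated osmolality = 2·Na + glucose/18 + urea + ethanol/4.6
= 2·139 + 109/18 + 5.4 + 201/4.6
= 278 + 6.06 + 5.40 + 43.70
= 333.16 mOsm/kg ≈ 333.2 mOsm/kg
Osmolar gap = measured − calculated = 343 − 333.2 = 9.8 mOsm/kg

9.8 mOsm/kg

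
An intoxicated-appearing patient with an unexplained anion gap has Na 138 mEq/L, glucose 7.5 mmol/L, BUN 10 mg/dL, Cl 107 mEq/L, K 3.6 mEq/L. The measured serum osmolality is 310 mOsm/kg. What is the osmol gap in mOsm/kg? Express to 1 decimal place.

22.9 mOsm/kg

Calculated osmolality = 2·Na + glucose + BUN/2.8
= 2·138 + 7.5 + 10/2.8
= 276 + 7.50 + 3.57
= 287.07 mOsm/kg ≈ 287.1 mOsm/kg
Osmolar gap = measured − calculated = 310 − 287.1 = 22.9 mOsm/kg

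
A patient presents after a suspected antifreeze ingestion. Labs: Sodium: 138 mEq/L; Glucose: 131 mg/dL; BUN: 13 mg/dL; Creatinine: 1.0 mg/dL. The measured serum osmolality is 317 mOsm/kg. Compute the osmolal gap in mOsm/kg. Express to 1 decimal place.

29.1 mOsm/kg

Calculated osmolality = 2·Na + glucose/18 + BUN/2.8
= 2·138 + 131/18 + 13/2.8
= 276 + 7.28 + 4.64
= 287.92 mOsm/kg ≈ 287.9 mOsm/kg
Osmolar gap = measured − calculated = 317 − 287.9 = 29.1 mOsm/kg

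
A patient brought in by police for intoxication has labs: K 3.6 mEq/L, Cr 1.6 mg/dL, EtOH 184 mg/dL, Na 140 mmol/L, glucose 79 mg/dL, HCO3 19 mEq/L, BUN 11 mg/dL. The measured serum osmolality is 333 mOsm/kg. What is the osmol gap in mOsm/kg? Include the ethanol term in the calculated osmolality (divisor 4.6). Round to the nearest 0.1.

Calculated osmolality = 2·Na + glucose/18 + BUN/2.8 + ethanol/4.6
= 2·140 + 79/18 + 11/2.8 + 184/4.6
= 280 + 4.39 + 3.93 + 40
= 328.32 mOsm/kg ≈ 328.3 mOsm/kg
Osmolar gap = measured − calculated = 333 − 328.3 = 4.7 mOsm/kg

4.7 mOsm/kg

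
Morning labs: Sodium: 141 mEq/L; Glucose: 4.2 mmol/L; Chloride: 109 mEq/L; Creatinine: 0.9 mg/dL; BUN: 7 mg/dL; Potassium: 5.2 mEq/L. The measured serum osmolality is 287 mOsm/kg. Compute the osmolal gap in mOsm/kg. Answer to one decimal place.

Calculated osmolality = 2·Na + glucose + BUN/2.8
= 2·141 + 4.2 + 7/2.8
= 282 + 4.20 + 2.50
= 288.7 mOsm/kg ≈ 288.7 mOsm/kg
Osmolar gap = measured − calculated = 287 − 288.7 = -1.7 mOsm/kg

-1.7 mOsm/kg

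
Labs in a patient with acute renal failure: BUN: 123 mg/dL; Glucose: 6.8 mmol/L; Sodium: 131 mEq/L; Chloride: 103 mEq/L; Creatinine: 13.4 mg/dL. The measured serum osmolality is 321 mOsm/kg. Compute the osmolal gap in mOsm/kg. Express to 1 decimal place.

Calculated osmolality = 2·Na + glucose + BUN/2.8
= 2·131 + 6.8 + 123/2.8
= 262 + 6.80 + 43.93
= 312.73 mOsm/kg ≈ 312.7 mOsm/kg
Osmolar gap = measured − calculated = 321 − 312.7 = 8.3 mOsm/kg

8.3 mOsm/kg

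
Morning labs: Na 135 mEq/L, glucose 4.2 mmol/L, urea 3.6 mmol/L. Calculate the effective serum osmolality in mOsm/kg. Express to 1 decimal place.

274.2 mOsm/kg

Effective osmolality excludes urea (freely permeant across cell membranes):
2·Na + glucose
= 2·135 + 4.2
= 270 + 4.2
= 274.2 mOsm/kg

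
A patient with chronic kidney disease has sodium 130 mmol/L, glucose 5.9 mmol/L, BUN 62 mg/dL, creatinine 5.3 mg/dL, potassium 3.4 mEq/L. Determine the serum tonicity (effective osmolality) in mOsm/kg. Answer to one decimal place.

265.9 mOsm/kg

Effective osmolality excludes urea (freely permeant across cell membranes):
2·Na + glucose
= 2·130 + 5.9
= 260 + 5.9
= 265.9 mOsm/kg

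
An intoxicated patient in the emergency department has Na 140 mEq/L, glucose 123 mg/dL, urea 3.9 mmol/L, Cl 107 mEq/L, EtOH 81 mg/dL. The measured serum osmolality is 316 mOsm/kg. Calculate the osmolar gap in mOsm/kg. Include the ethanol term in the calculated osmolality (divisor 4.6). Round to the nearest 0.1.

7.7 mOsm/kg

Calculated osmolality = 2·Na + glucose/18 + urea + ethanol/4.6
= 2·140 + 123/18 + 3.9 + 81/4.6
= 280 + 6.83 + 3.90 + 17.61
= 308.34 mOsm/kg ≈ 308.3 mOsm/kg
Osmolar gap = measured − calculated = 316 − 308.3 = 7.7 mOsm/kg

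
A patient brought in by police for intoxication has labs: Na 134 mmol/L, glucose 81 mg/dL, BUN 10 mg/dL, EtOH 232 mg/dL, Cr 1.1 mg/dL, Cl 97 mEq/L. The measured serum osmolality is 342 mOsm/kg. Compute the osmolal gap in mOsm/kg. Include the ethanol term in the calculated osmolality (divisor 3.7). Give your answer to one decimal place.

Calculated osmolality = 2·Na + glucose/18 + BUN/2.8 + ethanol/3.7
= 2·134 + 81/18 + 10/2.8 + 232/3.7
= 268 + 4.50 + 3.57 + 62.70
= 338.77 mOsm/kg ≈ 338.8 mOsm/kg
Osmolar gap = measured − calculated = 342 − 338.8 = 3.2 mOsm/kg

3.2 mOsm/kg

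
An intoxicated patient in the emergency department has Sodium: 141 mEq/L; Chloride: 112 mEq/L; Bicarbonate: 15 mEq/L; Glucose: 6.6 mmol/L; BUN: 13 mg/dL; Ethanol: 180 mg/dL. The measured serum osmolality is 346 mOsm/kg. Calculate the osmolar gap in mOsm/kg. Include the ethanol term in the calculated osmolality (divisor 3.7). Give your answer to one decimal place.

Calculated osmolality = 2·Na + glucose + BUN/2.8 + ethanol/3.7
= 2·141 + 6.6 + 13/2.8 + 180/3.7
= 282 + 6.60 + 4.64 + 48.65
= 341.89 mOsm/kg ≈ 341.9 mOsm/kg
Osmolar gap = measured − calculated = 346 − 341.9 = 4.1 mOsm/kg

4.1 mOsm/kg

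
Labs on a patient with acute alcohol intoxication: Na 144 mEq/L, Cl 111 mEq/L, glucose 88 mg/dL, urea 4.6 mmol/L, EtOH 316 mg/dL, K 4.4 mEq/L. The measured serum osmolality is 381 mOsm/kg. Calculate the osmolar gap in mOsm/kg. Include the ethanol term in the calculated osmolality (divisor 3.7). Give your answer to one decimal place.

Calculated osmolality = 2·Na + glucose/18 + urea + ethanol/3.7
= 2·144 + 88/18 + 4.6 + 316/3.7
= 288 + 4.89 + 4.60 + 85.41
= 382.9 mOsm/kg ≈ 382.9 mOsm/kg
Osmolar gap = measured − calculated = 381 − 382.9 = -1.9 mOsm/kg

-1.9 mOsm/kg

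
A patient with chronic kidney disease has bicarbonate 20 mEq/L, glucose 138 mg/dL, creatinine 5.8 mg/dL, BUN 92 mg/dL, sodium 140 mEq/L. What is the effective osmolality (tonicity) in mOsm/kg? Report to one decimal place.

Effective osmolality excludes urea (freely permeant across cell membranes):
2·Na + glucose/18
= 2·140 + 138/18
= 280 + 7.67
= 287.67 mOsm/kg

287.7 mOsm/kg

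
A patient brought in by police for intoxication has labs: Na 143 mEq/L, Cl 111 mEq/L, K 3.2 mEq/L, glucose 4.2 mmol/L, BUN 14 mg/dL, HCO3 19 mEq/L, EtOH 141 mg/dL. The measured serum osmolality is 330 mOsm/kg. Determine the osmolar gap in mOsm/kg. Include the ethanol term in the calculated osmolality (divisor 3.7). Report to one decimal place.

Calculated osmolality = 2·Na + glucose + BUN/2.8 + ethanol/3.7
= 2·143 + 4.2 + 14/2.8 + 141/3.7
= 286 + 4.20 + 5 + 38.11
= 333.31 mOsm/kg ≈ 333.3 mOsm/kg
Osmolar gap = measured − calculated = 330 − 333.3 = -3.3 mOsm/kg

-3.3 mOsm/kg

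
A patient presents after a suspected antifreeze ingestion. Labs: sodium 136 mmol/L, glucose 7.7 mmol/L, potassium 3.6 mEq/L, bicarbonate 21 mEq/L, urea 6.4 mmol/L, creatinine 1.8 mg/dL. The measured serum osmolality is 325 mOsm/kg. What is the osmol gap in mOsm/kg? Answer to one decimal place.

38.9 mOsm/kg

Calculated osmolality = 2·Na + glucose + urea
= 2·136 + 7.7 + 6.4
= 272 + 7.70 + 6.40
= 286.1 mOsm/kg ≈ 286.1 mOsm/kg
Osmolar gap = measured − calculated = 325 − 286.1 = 38.9 mOsm/kg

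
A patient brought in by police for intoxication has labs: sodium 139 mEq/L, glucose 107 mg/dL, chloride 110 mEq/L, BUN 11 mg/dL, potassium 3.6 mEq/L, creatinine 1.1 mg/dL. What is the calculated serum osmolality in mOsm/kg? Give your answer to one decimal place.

287.9 mOsm/kg

Calculated osmolality = 2·Na + glucose/18 + BUN/2.8
= 2·139 + 107/18 + 11/2.8
= 278 + 5.94 + 3.93
= 287.87 mOsm/kg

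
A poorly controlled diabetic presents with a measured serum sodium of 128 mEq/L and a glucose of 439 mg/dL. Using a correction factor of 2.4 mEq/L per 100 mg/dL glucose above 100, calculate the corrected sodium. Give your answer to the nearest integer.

136 mEq/L

Corrected Na = measured Na + 2.4 · (glucose − 100)/100
= 128 + 2.4 · (439 − 100)/100
= 128 + 8.1
= 136.1 mEq/L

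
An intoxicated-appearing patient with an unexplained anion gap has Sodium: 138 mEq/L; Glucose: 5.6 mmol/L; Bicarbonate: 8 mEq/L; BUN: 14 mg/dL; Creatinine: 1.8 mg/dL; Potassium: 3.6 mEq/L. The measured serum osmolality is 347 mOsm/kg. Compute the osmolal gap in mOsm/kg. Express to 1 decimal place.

60.4 mOsm/kg

Calculated osmolality = 2·Na + glucose + BUN/2.8
= 2·138 + 5.6 + 14/2.8
= 276 + 5.60 + 5
= 286.6 mOsm/kg ≈ 286.6 mOsm/kg
Osmolar gap = measured − calculated = 347 − 286.6 = 60.4 mOsm/kg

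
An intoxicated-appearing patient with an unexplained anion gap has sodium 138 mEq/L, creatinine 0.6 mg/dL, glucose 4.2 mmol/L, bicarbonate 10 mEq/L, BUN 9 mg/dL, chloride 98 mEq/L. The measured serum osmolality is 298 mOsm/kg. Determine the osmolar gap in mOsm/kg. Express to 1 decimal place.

Calculated osmolality = 2·Na + glucose + BUN/2.8
= 2·138 + 4.2 + 9/2.8
= 276 + 4.20 + 3.21
= 283.41 mOsm/kg ≈ 283.4 mOsm/kg
Osmolar gap = measured − calculated = 298 − 283.4 = 14.6 mOsm/kg

14.6 mOsm/kg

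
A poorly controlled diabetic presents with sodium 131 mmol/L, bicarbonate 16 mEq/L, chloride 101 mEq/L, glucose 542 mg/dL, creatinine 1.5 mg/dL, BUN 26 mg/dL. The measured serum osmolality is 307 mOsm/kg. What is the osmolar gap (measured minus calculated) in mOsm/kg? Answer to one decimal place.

Calculated osmolality = 2·Na + glucose/18 + BUN/2.8
= 2·131 + 542/18 + 26/2.8
= 262 + 30.11 + 9.29
= 301.4 mOsm/kg ≈ 301.4 mOsm/kg
Osmolar gap = measured − calculated = 307 − 301.4 = 5.6 mOsm/kg

5.6 mOsm/kg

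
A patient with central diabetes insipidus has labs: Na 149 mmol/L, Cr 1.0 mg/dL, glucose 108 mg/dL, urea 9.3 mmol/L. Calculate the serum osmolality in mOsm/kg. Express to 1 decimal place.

Calculated osmolality = 2·Na + glucose/18 + urea
= 2·149 + 108/18 + 9.3
= 298 + 6 + 9.30
= 313.3 mOsm/kg

313.3 mOsm/kg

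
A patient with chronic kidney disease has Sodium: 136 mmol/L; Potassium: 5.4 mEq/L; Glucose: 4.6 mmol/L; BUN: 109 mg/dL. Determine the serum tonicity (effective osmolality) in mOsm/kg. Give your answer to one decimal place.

Effective osmolality excludes urea (freely permeant across cell membranes):
2·Na + glucose
= 2·136 + 4.6
= 272 + 4.6
= 276.6 mOsm/kg

276.6 mOsm/kg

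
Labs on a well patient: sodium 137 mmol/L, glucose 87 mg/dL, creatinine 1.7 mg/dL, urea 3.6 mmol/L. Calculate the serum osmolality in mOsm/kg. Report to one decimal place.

Calculated osmolality = 2·Na + glucose/18 + urea
= 2·137 + 87/18 + 3.6
= 274 + 4.83 + 3.60
= 282.43 mOsm/kg

282.4 mOsm/kg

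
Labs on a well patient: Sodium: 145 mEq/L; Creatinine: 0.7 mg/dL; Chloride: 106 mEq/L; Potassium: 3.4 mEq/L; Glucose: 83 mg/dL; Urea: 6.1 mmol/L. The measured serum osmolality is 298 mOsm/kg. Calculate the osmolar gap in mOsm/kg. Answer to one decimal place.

-2.7 mOsm/kg

Calculated osmolality = 2·Na + glucose/18 + urea
= 2·145 + 83/18 + 6.1
= 290 + 4.61 + 6.10
= 300.71 mOsm/kg ≈ 300.7 mOsm/kg
Osmolar gap = measured − calculated = 298 − 300.7 = -2.7 mOsm/kg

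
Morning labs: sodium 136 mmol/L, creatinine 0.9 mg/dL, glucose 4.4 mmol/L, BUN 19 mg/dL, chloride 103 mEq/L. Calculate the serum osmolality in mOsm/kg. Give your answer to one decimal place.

Calculated osmolality = 2·Na + glucose + BUN/2.8
= 2·136 + 4.4 + 19/2.8
= 272 + 4.40 + 6.79
= 283.19 mOsm/kg

283.2 mOsm/kg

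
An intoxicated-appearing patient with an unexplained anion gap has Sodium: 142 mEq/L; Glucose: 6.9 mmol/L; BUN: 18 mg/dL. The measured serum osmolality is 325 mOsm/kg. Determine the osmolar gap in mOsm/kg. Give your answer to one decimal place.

Calculated osmolality = 2·Na + glucose + BUN/2.8
= 2·142 + 6.9 + 18/2.8
= 284 + 6.90 + 6.43
= 297.33 mOsm/kg ≈ 297.3 mOsm/kg
Osmolar gap = measured − calculated = 325 − 297.3 = 27.7 mOsm/kg

27.7 mOsm/kg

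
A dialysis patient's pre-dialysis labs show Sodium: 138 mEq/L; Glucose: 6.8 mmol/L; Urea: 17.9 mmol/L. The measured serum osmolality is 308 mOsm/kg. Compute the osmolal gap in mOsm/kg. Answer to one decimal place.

Calculated osmolality = 2·Na + glucose + urea
= 2·138 + 6.8 + 17.9
= 276 + 6.80 + 17.90
= 300.7 mOsm/kg ≈ 300.7 mOsm/kg
Osmolar gap = measured − calculated = 308 − 300.7 = 7.3 mOsm/kg

7.3 mOsm/kg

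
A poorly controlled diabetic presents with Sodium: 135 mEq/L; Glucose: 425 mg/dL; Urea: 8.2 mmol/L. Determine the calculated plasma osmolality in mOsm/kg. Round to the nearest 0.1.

301.8 mOsm/kg

Calculated osmolality = 2·Na + glucose/18 + urea
= 2·135 + 425/18 + 8.2
= 270 + 23.61 + 8.20
= 301.81 mOsm/kg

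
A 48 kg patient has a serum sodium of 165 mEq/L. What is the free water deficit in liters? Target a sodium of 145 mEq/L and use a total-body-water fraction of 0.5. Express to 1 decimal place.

TBW = 0.5 · 48 = 24 L
Free water deficit = TBW · (Na/145 − 1)
= 24 · (165/145 − 1)
= 24 · 0.1379
= 3.31 L

3.3 L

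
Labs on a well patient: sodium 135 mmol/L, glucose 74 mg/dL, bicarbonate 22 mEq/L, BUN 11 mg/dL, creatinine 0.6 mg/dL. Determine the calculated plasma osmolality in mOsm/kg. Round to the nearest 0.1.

Calculated osmolality = 2·Na + glucose/18 + BUN/2.8
= 2·135 + 74/18 + 11/2.8
= 270 + 4.11 + 3.93
= 278.04 mOsm/kg

278.0 mOsm/kg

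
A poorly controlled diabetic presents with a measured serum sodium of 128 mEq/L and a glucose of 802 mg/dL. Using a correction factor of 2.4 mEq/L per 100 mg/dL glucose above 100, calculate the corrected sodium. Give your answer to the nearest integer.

145 mEq/L

Corrected Na = measured Na + 2.4 · (glucose − 100)/100
= 128 + 2.4 · (802 − 100)/100
= 128 + 16.8
= 144.8 mEq/L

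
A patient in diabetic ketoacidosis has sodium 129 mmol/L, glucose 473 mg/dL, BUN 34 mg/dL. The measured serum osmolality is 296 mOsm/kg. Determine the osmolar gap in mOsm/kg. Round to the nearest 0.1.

-0.4 mOsm/kg

Calculated osmolality = 2·Na + glucose/18 + BUN/2.8
= 2·129 + 473/18 + 34/2.8
= 258 + 26.28 + 12.14
= 296.42 mOsm/kg ≈ 296.4 mOsm/kg
Osmolar gap = measured − calculated = 296 − 296.4 = -0.4 mOsm/kg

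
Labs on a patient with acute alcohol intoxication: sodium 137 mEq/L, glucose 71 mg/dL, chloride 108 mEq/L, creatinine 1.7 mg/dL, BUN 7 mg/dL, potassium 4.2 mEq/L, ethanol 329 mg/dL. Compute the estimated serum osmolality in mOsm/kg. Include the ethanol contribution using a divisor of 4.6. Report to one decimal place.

Calculated osmolality = 2·Na + glucose/18 + BUN/2.8 + ethanol/4.6
= 2·137 + 71/18 + 7/2.8 + 329/4.6
= 274 + 3.94 + 2.50 + 71.52
= 351.96 mOsm/kg

352.0 mOsm/kg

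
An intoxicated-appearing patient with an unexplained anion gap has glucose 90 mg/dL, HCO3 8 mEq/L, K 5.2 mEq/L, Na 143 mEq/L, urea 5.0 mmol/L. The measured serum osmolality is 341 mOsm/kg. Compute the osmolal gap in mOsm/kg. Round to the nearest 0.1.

Calculated osmolality = 2·Na + glucose/18 + urea
= 2·143 + 90/18 + 5
= 286 + 5 + 5
= 296 mOsm/kg ≈ 296.0 mOsm/kg
Osmolar gap = measured − calculated = 341 − 296.0 = 45.0 mOsm/kg

45.0 mOsm/kg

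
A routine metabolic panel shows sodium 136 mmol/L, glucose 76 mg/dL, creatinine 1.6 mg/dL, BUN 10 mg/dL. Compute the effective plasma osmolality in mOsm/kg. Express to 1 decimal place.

Effective osmolality excludes urea (freely permeant across cell membranes):
2·Na + glucose/18
= 2·136 + 76/18
= 272 + 4.22
= 276.22 mOsm/kg

276.2 mOsm/kg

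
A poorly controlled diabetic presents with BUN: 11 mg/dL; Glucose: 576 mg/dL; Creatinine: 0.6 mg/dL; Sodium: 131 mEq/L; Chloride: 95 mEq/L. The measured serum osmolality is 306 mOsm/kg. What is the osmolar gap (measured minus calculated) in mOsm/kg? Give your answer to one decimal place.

8.1 mOsm/kg

Calculated osmolality = 2·Na + glucose/18 + BUN/2.8
= 2·131 + 576/18 + 11/2.8
= 262 + 32 + 3.93
= 297.93 mOsm/kg ≈ 297.9 mOsm/kg
Osmolar gap = measured − calculated = 306 − 297.9 = 8.1 mOsm/kg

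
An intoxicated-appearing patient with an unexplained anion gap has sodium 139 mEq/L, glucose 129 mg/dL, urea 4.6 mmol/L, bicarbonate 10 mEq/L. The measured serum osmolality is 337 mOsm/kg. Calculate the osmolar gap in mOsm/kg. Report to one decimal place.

47.2 mOsm/kg

Calculated osmolality = 2·Na + glucose/18 + urea
= 2·139 + 129/18 + 4.6
= 278 + 7.17 + 4.60
= 289.77 mOsm/kg ≈ 289.8 mOsm/kg
Osmolar gap = measured − calculated = 337 − 289.8 = 47.2 mOsm/kg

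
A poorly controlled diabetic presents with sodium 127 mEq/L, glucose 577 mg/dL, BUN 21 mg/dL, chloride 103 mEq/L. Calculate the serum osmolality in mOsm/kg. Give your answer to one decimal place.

293.6 mOsm/kg

Calculated osmolality = 2·Na + glucose/18 + BUN/2.8
= 2·127 + 577/18 + 21/2.8
= 254 + 32.06 + 7.50
= 293.56 mOsm/kg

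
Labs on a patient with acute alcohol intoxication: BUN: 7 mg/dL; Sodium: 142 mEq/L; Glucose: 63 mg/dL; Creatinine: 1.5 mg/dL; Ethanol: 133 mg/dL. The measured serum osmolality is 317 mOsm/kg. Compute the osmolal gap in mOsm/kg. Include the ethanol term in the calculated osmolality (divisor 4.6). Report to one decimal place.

Calculated osmolality = 2·Na + glucose/18 + BUN/2.8 + ethanol/4.6
= 2·142 + 63/18 + 7/2.8 + 133/4.6
= 284 + 3.50 + 2.50 + 28.91
= 318.91 mOsm/kg ≈ 318.9 mOsm/kg
Osmolar gap = measured − calculated = 317 − 318.9 = -1.9 mOsm/kg

-1.9 mOsm/kg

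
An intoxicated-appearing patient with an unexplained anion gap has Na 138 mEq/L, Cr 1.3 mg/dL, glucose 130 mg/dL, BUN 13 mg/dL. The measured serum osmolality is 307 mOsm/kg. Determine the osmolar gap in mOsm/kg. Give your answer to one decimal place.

19.1 mOsm/kg

Calculated osmolality = 2·Na + glucose/18 + BUN/2.8
= 2·138 + 130/18 + 13/2.8
= 276 + 7.22 + 4.64
= 287.86 mOsm/kg ≈ 287.9 mOsm/kg
Osmolar gap = measured − calculated = 307 − 287.9 = 19.1 mOsm/kg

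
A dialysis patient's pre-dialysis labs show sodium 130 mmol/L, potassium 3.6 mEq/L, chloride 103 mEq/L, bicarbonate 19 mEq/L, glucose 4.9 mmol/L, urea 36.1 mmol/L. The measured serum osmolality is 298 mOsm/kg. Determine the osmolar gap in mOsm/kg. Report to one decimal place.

-3.0 mOsm/kg

Calculated osmolality = 2·Na + glucose + urea
= 2·130 + 4.9 + 36.1
= 260 + 4.90 + 36.10
= 301 mOsm/kg ≈ 301.0 mOsm/kg
Osmolar gap = measured − calculated = 298 − 301.0 = -3.0 mOsm/kg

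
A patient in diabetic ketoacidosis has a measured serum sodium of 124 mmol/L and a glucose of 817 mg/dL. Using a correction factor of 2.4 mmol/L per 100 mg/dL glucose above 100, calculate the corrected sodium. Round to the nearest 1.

141 mmol/L

Corrected Na = measured Na + 2.4 · (glucose − 100)/100
= 124 + 2.4 · (817 − 100)/100
= 124 + 17.2
= 141.2 mmol/L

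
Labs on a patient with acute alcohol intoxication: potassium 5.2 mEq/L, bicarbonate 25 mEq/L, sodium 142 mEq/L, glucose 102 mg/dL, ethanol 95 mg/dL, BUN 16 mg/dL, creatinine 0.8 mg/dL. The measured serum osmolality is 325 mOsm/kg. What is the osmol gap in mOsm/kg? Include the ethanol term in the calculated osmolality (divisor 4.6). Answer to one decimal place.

9.0 mOsm/kg

Calculated osmolality = 2·Na + glucose/18 + BUN/2.8 + ethanol/4.6
= 2·142 + 102/18 + 16/2.8 + 95/4.6
= 284 + 5.67 + 5.71 + 20.65
= 316.03 mOsm/kg ≈ 316.0 mOsm/kg
Osmolar gap = measured − calculated = 325 − 316.0 = 9.0 mOsm/kg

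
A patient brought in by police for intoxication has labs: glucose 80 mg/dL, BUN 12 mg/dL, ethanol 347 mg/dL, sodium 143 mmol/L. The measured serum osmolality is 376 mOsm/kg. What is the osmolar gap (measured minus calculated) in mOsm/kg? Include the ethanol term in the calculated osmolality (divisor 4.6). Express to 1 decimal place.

Calculated osmolality = 2·Na + glucose/18 + BUN/2.8 + ethanol/4.6
= 2·143 + 80/18 + 12/2.8 + 347/4.6
= 286 + 4.44 + 4.29 + 75.43
= 370.16 mOsm/kg ≈ 370.2 mOsm/kg
Osmolar gap = measured − calculated = 376 − 370.2 = 5.8 mOsm/kg

5.8 mOsm/kg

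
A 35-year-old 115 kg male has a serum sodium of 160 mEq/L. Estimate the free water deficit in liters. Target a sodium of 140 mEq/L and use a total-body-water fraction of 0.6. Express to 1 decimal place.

9.9 L

TBW = 0.6 · 115 = 69 L
Free water deficit = TBW · (Na/140 − 1)
= 69 · (160/140 − 1)
= 69 · 0.1429
= 9.86 L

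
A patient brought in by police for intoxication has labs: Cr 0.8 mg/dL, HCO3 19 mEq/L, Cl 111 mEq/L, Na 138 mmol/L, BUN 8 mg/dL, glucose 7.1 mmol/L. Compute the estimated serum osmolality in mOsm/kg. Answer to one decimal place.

Calculated osmolality = 2·Na + glucose + BUN/2.8
= 2·138 + 7.1 + 8/2.8
= 276 + 7.10 + 2.86
= 285.96 mOsm/kg

286.0 mOsm/kg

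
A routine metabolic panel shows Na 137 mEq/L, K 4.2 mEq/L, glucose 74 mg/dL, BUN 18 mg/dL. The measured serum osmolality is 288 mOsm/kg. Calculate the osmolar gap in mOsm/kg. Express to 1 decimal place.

3.5 mOsm/kg

Calculated osmolality = 2·Na + glucose/18 + BUN/2.8
= 2·137 + 74/18 + 18/2.8
= 274 + 4.11 + 6.43
= 284.54 mOsm/kg ≈ 284.5 mOsm/kg
Osmolar gap = measured − calculated = 288 − 284.5 = 3.5 mOsm/kg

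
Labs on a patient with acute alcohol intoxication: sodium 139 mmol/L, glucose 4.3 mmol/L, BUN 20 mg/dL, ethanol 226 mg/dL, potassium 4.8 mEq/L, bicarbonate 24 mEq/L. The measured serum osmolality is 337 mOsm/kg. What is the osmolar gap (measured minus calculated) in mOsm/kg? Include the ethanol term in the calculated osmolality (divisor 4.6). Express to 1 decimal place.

Calculated osmolality = 2·Na + glucose + BUN/2.8 + ethanol/4.6
= 2·139 + 4.3 + 20/2.8 + 226/4.6
= 278 + 4.30 + 7.14 + 49.13
= 338.57 mOsm/kg ≈ 338.6 mOsm/kg
Osmolar gap = measured − calculated = 337 − 338.6 = -1.6 mOsm/kg

-1.6 mOsm/kg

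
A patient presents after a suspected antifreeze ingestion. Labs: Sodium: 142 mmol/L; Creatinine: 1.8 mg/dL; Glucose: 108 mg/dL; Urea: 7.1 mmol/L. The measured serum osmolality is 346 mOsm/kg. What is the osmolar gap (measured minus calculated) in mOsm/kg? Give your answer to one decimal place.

48.9 mOsm/kg

Calculated osmolality = 2·Na + glucose/18 + urea
= 2·142 + 108/18 + 7.1
= 284 + 6 + 7.10
= 297.1 mOsm/kg ≈ 297.1 mOsm/kg
Osmolar gap = measured − calculated = 346 − 297.1 = 48.9 mOsm/kg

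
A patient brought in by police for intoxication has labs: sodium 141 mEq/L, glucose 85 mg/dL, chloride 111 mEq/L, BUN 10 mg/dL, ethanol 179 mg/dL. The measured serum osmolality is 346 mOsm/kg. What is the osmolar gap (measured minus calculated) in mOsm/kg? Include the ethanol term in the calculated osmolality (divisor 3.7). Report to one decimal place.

Calculated osmolality = 2·Na + glucose/18 + BUN/2.8 + ethanol/3.7
= 2·141 + 85/18 + 10/2.8 + 179/3.7
= 282 + 4.72 + 3.57 + 48.38
= 338.67 mOsm/kg ≈ 338.7 mOsm/kg
Osmolar gap = measured − calculated = 346 − 338.7 = 7.3 mOsm/kg

7.3 mOsm/kg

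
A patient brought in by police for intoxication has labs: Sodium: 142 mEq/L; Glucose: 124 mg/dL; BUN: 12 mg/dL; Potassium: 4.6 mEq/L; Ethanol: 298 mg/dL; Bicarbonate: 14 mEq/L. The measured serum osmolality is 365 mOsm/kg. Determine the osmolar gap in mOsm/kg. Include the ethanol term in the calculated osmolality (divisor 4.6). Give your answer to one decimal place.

Calculated osmolality = 2·Na + glucose/18 + BUN/2.8 + ethanol/4.6
= 2·142 + 124/18 + 12/2.8 + 298/4.6
= 284 + 6.89 + 4.29 + 64.78
= 359.96 mOsm/kg ≈ 360.0 mOsm/kg
Osmolar gap = measured − calculated = 365 − 360.0 = 5.0 mOsm/kg

5.0 mOsm/kg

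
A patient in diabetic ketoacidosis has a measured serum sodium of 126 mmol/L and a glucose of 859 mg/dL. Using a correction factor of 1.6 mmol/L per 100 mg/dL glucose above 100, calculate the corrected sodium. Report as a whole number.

Corrected Na = measured Na + 1.6 · (glucose − 100)/100
= 126 + 1.6 · (859 − 100)/100
= 126 + 12.1
= 138.1 mmol/L

138 mmol/L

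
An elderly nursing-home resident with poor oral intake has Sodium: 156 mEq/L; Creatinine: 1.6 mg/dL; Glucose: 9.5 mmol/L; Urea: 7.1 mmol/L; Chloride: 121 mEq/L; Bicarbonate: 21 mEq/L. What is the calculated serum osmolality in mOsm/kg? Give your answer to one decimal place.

328.6 mOsm/kg

Calculated osmolality = 2·Na + glucose + urea
= 2·156 + 9.5 + 7.1
= 312 + 9.50 + 7.10
= 328.6 mOsm/kg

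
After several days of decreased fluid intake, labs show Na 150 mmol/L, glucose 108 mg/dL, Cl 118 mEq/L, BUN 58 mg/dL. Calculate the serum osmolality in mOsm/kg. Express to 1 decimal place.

Calculated osmolality = 2·Na + glucose/18 + BUN/2.8
= 2·150 + 108/18 + 58/2.8
= 300 + 6 + 20.71
= 326.71 mOsm/kg

326.7 mOsm/kg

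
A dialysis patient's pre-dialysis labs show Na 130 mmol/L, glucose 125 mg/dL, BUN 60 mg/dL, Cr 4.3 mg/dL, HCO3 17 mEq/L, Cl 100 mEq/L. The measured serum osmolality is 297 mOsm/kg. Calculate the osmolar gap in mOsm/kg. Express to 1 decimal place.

8.6 mOsm/kg

Calculated osmolality = 2·Na + glucose/18 + BUN/2.8
= 2·130 + 125/18 + 60/2.8
= 260 + 6.94 + 21.43
= 288.37 mOsm/kg ≈ 288.4 mOsm/kg
Osmolar gap = measured − calculated = 297 − 288.4 = 8.6 mOsm/kg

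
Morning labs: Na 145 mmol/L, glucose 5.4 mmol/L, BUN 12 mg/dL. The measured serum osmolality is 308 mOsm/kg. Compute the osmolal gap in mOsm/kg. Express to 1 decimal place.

8.3 mOsm/kg

Calculated osmolality = 2·Na + glucose + BUN/2.8
= 2·145 + 5.4 + 12/2.8
= 290 + 5.40 + 4.29
= 299.69 mOsm/kg ≈ 299.7 mOsm/kg
Osmolar gap = measured − calculated = 308 − 299.7 = 8.3 mOsm/kg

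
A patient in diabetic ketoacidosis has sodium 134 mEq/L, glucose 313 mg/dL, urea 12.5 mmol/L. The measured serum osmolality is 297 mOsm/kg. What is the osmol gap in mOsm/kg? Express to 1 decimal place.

-0.9 mOsm/kg

Calculated osmolality = 2·Na + glucose/18 + urea
= 2·134 + 313/18 + 12.5
= 268 + 17.39 + 12.50
= 297.89 mOsm/kg ≈ 297.9 mOsm/kg
Osmolar gap = measured − calculated = 297 − 297.9 = -0.9 mOsm/kg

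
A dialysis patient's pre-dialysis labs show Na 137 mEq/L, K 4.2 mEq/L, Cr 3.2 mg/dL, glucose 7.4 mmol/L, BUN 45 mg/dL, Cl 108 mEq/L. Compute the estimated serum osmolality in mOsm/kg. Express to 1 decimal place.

Calculated osmolality = 2·Na + glucose + BUN/2.8
= 2·137 + 7.4 + 45/2.8
= 274 + 7.40 + 16.07
= 297.47 mOsm/kg

297.5 mOsm/kg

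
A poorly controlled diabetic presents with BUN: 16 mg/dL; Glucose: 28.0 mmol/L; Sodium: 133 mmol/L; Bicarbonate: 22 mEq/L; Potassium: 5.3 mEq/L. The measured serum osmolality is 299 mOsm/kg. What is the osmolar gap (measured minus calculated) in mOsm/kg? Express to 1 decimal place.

-0.7 mOsm/kg

Calculated osmolality = 2·Na + glucose + BUN/2.8
= 2·133 + 28 + 16/2.8
= 266 + 28 + 5.71
= 299.71 mOsm/kg ≈ 299.7 mOsm/kg
Osmolar gap = measured − calculated = 299 − 299.7 = -0.7 mOsm/kg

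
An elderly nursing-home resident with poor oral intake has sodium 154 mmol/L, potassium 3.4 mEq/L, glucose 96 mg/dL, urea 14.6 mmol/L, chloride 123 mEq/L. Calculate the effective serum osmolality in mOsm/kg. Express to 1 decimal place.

Effective osmolality excludes urea (freely permeant across cell membranes):
2·Na + glucose/18
= 2·154 + 96/18
= 308 + 5.33
= 313.33 mOsm/kg

313.3 mOsm/kg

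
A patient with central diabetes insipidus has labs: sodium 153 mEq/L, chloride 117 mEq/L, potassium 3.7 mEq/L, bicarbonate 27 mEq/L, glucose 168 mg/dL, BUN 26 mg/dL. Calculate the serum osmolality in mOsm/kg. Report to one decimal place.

324.6 mOsm/kg

Calculated osmolality = 2·Na + glucose/18 + BUN/2.8
= 2·153 + 168/18 + 26/2.8
= 306 + 9.33 + 9.29
= 324.62 mOsm/kg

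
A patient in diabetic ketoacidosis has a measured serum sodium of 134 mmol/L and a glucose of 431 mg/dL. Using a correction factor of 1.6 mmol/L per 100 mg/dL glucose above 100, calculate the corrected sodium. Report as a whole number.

139 mmol/L

Corrected Na = measured Na + 1.6 · (glucose − 100)/100
= 134 + 1.6 · (431 − 100)/100
= 134 + 5.3
= 139.3 mmol/L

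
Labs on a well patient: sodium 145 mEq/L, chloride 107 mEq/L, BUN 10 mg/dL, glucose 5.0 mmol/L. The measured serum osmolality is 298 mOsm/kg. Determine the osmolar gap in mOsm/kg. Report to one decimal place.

Calculated osmolality = 2·Na + glucose + BUN/2.8
= 2·145 + 5 + 10/2.8
= 290 + 5 + 3.57
= 298.57 mOsm/kg ≈ 298.6 mOsm/kg
Osmolar gap = measured − calculated = 298 − 298.6 = -0.6 mOsm/kg

-0.6 mOsm/kg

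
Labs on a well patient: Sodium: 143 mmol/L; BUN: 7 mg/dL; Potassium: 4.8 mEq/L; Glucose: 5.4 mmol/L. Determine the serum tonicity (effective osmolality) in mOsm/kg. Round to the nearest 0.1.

Effective osmolality excludes urea (freely permeant across cell membranes):
2·Na + glucose
= 2·143 + 5.4
= 286 + 5.4
= 291.4 mOsm/kg

291.4 mOsm/kg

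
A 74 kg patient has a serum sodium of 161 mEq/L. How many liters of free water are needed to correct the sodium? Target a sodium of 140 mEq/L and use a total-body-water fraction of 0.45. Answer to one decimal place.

5.0 L

TBW = 0.45 · 74 = 33.3 L
Free water deficit = TBW · (Na/140 − 1)
= 33.3 · (161/140 − 1)
= 33.3 · 0.15
= 4.99 L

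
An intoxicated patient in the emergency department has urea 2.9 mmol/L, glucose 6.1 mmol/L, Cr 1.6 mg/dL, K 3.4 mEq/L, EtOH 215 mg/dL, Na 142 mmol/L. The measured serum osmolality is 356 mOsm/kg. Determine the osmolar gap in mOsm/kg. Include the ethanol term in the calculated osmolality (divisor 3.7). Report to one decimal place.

4.9 mOsm/kg

Calculated osmolality = 2·Na + glucose + urea + ethanol/3.7
= 2·142 + 6.1 + 2.9 + 215/3.7
= 284 + 6.10 + 2.90 + 58.11
= 351.11 mOsm/kg ≈ 351.1 mOsm/kg
Osmolar gap = measured − calculated = 356 − 351.1 = 4.9 mOsm/kg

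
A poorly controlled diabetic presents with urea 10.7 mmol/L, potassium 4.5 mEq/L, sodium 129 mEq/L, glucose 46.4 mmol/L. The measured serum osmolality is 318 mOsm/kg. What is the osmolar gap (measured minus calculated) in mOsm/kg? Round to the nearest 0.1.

Calculated osmolality = 2·Na + glucose + urea
= 2·129 + 46.4 + 10.7
= 258 + 46.40 + 10.70
= 315.1 mOsm/kg ≈ 315.1 mOsm/kg
Osmolar gap = measured − calculated = 318 − 315.1 = 2.9 mOsm/kg

2.9 mOsm/kg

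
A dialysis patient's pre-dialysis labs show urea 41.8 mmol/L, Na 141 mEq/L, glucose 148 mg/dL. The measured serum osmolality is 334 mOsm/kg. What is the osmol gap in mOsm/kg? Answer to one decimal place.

2.0 mOsm/kg

Calculated osmolality = 2·Na + glucose/18 + urea
= 2·141 + 148/18 + 41.8
= 282 + 8.22 + 41.80
= 332.02 mOsm/kg ≈ 332.0 mOsm/kg
Osmolar gap = measured − calculated = 334 − 332.0 = 2.0 mOsm/kg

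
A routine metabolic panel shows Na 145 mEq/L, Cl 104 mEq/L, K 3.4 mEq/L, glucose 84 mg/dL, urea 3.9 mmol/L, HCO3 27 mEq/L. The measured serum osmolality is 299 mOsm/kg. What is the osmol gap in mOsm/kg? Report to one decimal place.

0.4 mOsm/kg

Calculated osmolality = 2·Na + glucose/18 + urea
= 2·145 + 84/18 + 3.9
= 290 + 4.67 + 3.90
= 298.57 mOsm/kg ≈ 298.6 mOsm/kg
Osmolar gap = measured − calculated = 299 − 298.6 = 0.4 mOsm/kg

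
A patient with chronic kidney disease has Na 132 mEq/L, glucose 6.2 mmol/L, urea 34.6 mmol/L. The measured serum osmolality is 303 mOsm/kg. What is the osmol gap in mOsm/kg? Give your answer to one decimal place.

-1.8 mOsm/kg

Calculated osmolality = 2·Na + glucose + urea
= 2·132 + 6.2 + 34.6
= 264 + 6.20 + 34.60
= 304.8 mOsm/kg ≈ 304.8 mOsm/kg
Osmolar gap = measured − calculated = 303 − 304.8 = -1.8 mOsm/kg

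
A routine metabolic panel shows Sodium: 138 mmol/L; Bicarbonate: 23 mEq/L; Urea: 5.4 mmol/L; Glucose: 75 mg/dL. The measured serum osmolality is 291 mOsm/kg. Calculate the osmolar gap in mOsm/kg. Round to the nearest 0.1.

5.4 mOsm/kg

Calculated osmolality = 2·Na + glucose/18 + urea
= 2·138 + 75/18 + 5.4
= 276 + 4.17 + 5.40
= 285.57 mOsm/kg ≈ 285.6 mOsm/kg
Osmolar gap = measured − calculated = 291 − 285.6 = 5.4 mOsm/kg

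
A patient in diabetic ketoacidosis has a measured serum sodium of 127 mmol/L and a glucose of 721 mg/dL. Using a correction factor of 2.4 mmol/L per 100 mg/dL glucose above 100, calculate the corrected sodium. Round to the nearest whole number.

142 mmol/L

Corrected Na = measured Na + 2.4 · (glucose − 100)/100
= 127 + 2.4 · (721 − 100)/100
= 127 + 14.9
= 141.9 mmol/L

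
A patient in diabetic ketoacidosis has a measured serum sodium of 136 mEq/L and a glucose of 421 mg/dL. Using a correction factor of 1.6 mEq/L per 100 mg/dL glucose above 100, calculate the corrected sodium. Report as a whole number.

141 mEq/L

Corrected Na = measured Na + 1.6 · (glucose − 100)/100
= 136 + 1.6 · (421 − 100)/100
= 136 + 5.1
= 141.1 mEq/L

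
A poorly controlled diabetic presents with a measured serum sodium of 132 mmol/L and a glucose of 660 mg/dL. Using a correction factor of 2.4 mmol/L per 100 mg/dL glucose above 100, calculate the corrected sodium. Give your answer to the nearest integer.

145 mmol/L

Corrected Na = measured Na + 2.4 · (glucose − 100)/100
= 132 + 2.4 · (660 − 100)/100
= 132 + 13.4
= 145.4 mmol/L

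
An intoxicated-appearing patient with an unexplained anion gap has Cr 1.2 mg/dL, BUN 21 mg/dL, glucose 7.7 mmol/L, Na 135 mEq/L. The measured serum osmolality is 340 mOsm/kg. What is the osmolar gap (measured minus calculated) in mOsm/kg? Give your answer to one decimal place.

Calculated osmolality = 2·Na + glucose + BUN/2.8
= 2·135 + 7.7 + 21/2.8
= 270 + 7.70 + 7.50
= 285.2 mOsm/kg ≈ 285.2 mOsm/kg
Osmolar gap = measured − calculated = 340 − 285.2 = 54.8 mOsm/kg

54.8 mOsm/kg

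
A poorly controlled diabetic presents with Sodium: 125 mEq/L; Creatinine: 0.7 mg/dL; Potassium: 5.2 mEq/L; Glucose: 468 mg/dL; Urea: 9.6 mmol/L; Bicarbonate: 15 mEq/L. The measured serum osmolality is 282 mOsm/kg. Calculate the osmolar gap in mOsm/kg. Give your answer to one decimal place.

Calculated osmolality = 2·Na + glucose/18 + urea
= 2·125 + 468/18 + 9.6
= 250 + 26 + 9.60
= 285.6 mOsm/kg ≈ 285.6 mOsm/kg
Osmolar gap = measured − calculated = 282 − 285.6 = -3.6 mOsm/kg

-3.6 mOsm/kg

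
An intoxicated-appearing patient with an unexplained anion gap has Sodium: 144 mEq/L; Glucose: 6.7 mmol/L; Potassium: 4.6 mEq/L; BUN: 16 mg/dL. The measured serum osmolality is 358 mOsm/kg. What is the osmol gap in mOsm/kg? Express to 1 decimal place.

Calculated osmolality = 2·Na + glucose + BUN/2.8
= 2·144 + 6.7 + 16/2.8
= 288 + 6.70 + 5.71
= 300.41 mOsm/kg ≈ 300.4 mOsm/kg
Osmolar gap = measured − calculated = 358 − 300.4 = 57.6 mOsm/kg

57.6 mOsm/kg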